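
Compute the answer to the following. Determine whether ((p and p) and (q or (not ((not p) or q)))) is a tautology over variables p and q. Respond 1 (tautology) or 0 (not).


Check all 4 assignments:
p=0, q=0: 0
p=0, q=1: 0
p=1, q=0: 1
p=1, q=1: 1
Satisfying count = 2/4.
Tautology iff count = 4: no.

0


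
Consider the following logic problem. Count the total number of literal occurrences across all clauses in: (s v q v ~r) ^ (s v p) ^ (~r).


Counting literals in each clause:
Clause 1: 3 literal(s)
Clause 2: 2 literal(s)
Clause 3: 1 literal(s)
Total = 6

6


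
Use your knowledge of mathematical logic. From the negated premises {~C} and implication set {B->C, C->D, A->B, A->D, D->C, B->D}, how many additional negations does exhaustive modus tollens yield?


Initial negated facts: {~C}
Apply modus tollens to closure:
  ~C and B->C  =>  ~B
  ~B and A->B  =>  ~A
  ~C and D->C  =>  ~D
Final negated: {~A, ~B, ~C, ~D}
New negations: {~A, ~B, ~D}
Count = 3

3


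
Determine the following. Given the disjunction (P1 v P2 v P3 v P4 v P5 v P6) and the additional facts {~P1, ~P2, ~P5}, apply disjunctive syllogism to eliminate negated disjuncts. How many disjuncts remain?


Original disjuncts (6): P1, P2, P3, P4, P5, P6
Negated (eliminate): ~P1, ~P2, ~P5
Remaining disjuncts: P3, P4, P6
Count = 6 - 3 = 3

3


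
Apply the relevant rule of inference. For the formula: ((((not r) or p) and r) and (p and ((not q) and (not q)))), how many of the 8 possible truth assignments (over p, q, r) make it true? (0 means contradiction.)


Check all 8 assignments:
p=0, q=0, r=0: 0
p=0, q=0, r=1: 0
p=0, q=1, r=0: 0
p=0, q=1, r=1: 0
p=1, q=0, r=0: 0
p=1, q=0, r=1: 1
p=1, q=1, r=0: 0
p=1, q=1, r=1: 0
Count of True = 1

1


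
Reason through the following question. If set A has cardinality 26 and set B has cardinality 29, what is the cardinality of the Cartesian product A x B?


The Cartesian product A x B contains all ordered pairs (a, b).
|A x B| = |A| * |B| = 26 * 29 = 754

754


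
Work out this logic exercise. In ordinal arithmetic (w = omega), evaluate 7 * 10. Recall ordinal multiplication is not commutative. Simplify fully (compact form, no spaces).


Compute 7 * 10.
Ordinal * is associative and left-distributive over +, but NOT commutative; for finite n>1, n*w = w but w*n stays w*n.
Both finite; ordinal * agrees with natural *: 7 * 10 = 70.
Result = 70

70


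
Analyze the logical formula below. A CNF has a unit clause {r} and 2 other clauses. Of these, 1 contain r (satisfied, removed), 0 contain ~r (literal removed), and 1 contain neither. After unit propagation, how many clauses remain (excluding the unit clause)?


Satisfied (removed): 1
Shortened (remain): 0
Unchanged (remain): 1
Remaining = 0 + 1 = 1

1


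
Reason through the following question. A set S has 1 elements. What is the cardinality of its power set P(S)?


The power set of a set with n elements has 2^n elements.
|P(S)| = 2^1 = 2

2


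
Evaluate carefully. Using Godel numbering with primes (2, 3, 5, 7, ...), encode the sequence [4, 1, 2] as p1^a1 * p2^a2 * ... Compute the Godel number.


Encode each element as an exponent of the corresponding prime:
  2^4 = 16
  3^1 = 3
  5^2 = 25
Product = 16 * 3 * 25 = 1200

1200


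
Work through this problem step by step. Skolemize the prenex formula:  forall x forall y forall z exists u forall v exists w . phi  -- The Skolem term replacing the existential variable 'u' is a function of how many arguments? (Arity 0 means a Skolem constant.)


Quantifier prefix: forall x forall y forall z exists u forall v exists w
'u' is existentially quantified at position 4.
Universal variables preceding it: x, y, z
Skolem function arity = 3

3


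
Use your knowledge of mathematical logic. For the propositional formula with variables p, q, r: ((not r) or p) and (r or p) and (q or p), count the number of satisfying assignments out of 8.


Evaluate all 8 assignments for p, q, r:
p=0, q=0, r=0: 0
p=0, q=0, r=1: 0
p=0, q=1, r=0: 0
p=0, q=1, r=1: 0
p=1, q=0, r=0: 1
p=1, q=0, r=1: 1
p=1, q=1, r=0: 1
p=1, q=1, r=1: 1
Satisfying count = 4

4


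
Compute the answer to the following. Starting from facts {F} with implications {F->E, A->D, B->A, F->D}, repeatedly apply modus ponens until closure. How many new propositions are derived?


Initial facts: {F}
Apply modus ponens to closure:
  F and F->E  =>  E
  F and F->D  =>  D
Final known: {D, E, F}
New propositions: {D, E}
Count = 2

2


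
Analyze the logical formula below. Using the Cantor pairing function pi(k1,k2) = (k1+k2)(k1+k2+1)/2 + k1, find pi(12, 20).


k1 + k2 = 32
(k1+k2)(k1+k2+1)/2 = 32 * 33 / 2 = 528
pi = 528 + 12 = 540

540


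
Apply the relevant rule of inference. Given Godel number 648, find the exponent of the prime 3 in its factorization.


Factorize 648 by dividing by 3 repeatedly.
Division steps: 3 divides 648 exactly 4 time(s).
Exponent of 3 = 4

4


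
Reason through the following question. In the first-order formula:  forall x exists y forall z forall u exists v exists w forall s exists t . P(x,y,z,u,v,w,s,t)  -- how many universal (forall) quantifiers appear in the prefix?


Quantifier prefix: forall x exists y forall z forall u exists v exists w forall s exists t
Mark each quantifier type:
  U E U U E E U E
Universal count = 4, Existential count = 4
Asked for universal (forall) quantifiers: 4

4


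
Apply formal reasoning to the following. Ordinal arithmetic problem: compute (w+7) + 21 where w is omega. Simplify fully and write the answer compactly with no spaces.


Compute (w+7) + 21.
Ordinal + is associative but NOT commutative; for finite n>0, n + w = w but w + n stays w+n.
By associativity: (w+7) + 21 = w + (7+21) = w+28.
Result = w+28

w+28


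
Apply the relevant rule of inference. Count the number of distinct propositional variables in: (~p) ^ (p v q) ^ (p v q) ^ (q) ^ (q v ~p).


Identify each variable that appears in the formula.
Variables found: p, q
Count = 2

2


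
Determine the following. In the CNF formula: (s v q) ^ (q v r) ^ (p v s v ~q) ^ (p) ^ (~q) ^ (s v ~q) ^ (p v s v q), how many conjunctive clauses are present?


A CNF formula is a conjunction of clauses.
Clauses are separated by ^.
Counting the conjuncts: 7 clauses.

7


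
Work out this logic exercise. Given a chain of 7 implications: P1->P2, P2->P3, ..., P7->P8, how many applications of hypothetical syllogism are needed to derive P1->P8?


With 7 implications in a chain connecting 8 propositions:
P1->P2, P2->P3, ..., P7->P8
Steps needed = (number of implications) - 1 = 7 - 1 = 6

6


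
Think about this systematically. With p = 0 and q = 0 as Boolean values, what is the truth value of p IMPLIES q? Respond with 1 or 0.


p = 0, q = 0
Operation: p IMPLIES q
Evaluate: 0 IMPLIES 0 = 1

1


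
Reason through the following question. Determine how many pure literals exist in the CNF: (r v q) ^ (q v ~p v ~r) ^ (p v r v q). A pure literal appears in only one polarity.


Check each variable for pure literal status:
p: mixed (not pure)
q: pure positive
r: mixed (not pure)
Pure literal count = 1

1


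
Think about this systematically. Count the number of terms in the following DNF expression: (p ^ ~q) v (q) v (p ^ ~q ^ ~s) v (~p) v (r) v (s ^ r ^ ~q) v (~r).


A DNF formula is a disjunction of terms (conjunctions).
Terms are separated by v.
Counting the disjuncts: 7 terms.

7


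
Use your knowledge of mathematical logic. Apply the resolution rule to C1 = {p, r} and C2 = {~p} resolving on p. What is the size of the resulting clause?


Remove p from C1 and ~p from C2.
C1 remainder: {r}
C2 remainder: {}
Union (resolvent): {r}
Resolvent has 1 literal(s).

1


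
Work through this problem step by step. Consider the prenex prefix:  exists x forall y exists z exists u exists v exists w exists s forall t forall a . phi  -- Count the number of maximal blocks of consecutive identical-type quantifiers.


Quantifier-type sequence: E A E E E E E A A  (A=forall, E=exists)
Group into maximal same-type runs:
  Ex1 | Ax1 | Ex5 | Ax2
Number of blocks = 4

4


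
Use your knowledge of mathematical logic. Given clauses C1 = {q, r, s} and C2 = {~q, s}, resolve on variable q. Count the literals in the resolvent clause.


Remove q from C1 and ~q from C2.
C1 remainder: {r, s}
C2 remainder: {s}
Union (resolvent): {r, s}
Resolvent has 2 literal(s).

2


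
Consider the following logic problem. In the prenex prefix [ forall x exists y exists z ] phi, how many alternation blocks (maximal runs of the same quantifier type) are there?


Quantifier-type sequence: A E E  (A=forall, E=exists)
Group into maximal same-type runs:
  Ax1 | Ex2
Number of blocks = 2

2


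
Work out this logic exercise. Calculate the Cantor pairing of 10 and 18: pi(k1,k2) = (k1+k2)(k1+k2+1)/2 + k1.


k1 + k2 = 28
(k1+k2)(k1+k2+1)/2 = 28 * 29 / 2 = 406
pi = 406 + 10 = 416

416


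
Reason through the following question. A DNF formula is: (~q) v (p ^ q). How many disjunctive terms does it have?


A DNF formula is a disjunction of terms (conjunctions).
Terms are separated by v.
Counting the disjuncts: 2 terms.

2


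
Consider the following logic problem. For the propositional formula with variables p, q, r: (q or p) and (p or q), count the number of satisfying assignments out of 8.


Evaluate all 8 assignments for p, q, r:
p=0, q=0, r=0: 0
p=0, q=0, r=1: 0
p=0, q=1, r=0: 1
p=0, q=1, r=1: 1
p=1, q=0, r=0: 1
p=1, q=0, r=1: 1
p=1, q=1, r=0: 1
p=1, q=1, r=1: 1
Satisfying count = 6

6


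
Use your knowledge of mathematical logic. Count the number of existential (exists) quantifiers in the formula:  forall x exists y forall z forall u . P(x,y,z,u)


Quantifier prefix: forall x exists y forall z forall u
Mark each quantifier type:
  U E U U
Universal count = 3, Existential count = 1
Asked for existential (exists) quantifiers: 1

1


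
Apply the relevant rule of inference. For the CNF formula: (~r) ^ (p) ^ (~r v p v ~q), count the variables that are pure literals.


Check each variable for pure literal status:
p: pure positive
q: pure negative
r: pure negative
Pure literal count = 3

3


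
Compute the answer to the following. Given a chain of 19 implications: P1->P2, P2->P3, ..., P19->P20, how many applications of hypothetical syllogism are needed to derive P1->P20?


With 19 implications in a chain connecting 20 propositions:
P1->P2, P2->P3, ..., P19->P20
Steps needed = (number of implications) - 1 = 19 - 1 = 18

18


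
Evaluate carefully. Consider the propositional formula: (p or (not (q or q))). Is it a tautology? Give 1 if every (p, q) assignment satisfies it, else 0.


Check all 4 assignments:
p=0, q=0: 1
p=0, q=1: 0
p=1, q=0: 1
p=1, q=1: 1
Satisfying count = 3/4.
Tautology iff count = 4: no.

0


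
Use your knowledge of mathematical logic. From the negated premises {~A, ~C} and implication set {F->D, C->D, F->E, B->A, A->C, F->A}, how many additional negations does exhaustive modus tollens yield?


Initial negated facts: {~A, ~C}
Apply modus tollens to closure:
  ~A and B->A  =>  ~B
  ~A and F->A  =>  ~F
Final negated: {~A, ~B, ~C, ~F}
New negations: {~B, ~F}
Count = 2

2


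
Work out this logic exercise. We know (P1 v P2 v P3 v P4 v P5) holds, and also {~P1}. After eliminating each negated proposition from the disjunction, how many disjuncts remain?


Original disjuncts (5): P1, P2, P3, P4, P5
Negated (eliminate): ~P1
Remaining disjuncts: P2, P3, P4, P5
Count = 5 - 1 = 4

4


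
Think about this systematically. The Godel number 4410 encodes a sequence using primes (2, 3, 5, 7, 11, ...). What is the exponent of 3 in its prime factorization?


Factorize 4410 by dividing by 3 repeatedly.
Division steps: 3 divides 4410 exactly 2 time(s).
Exponent of 3 = 2

2


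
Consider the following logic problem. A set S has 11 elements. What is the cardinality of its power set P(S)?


The power set of a set with n elements has 2^n elements.
|P(S)| = 2^11 = 2048

2048


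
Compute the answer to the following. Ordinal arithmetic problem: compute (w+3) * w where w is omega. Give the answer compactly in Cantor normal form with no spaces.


Compute (w+3) * w.
Ordinal * is associative and left-distributive over +, but NOT commutative; for finite n>1, n*w = w but w*n stays w*n.
(w+3) * w = sup{(w+3)*k : k<w} = sup{w*k+3} = w^2 (the +3 tail is absorbed in the limit).
Result = w^2

w^2


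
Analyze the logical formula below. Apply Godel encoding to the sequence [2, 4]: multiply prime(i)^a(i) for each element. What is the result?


Encode each element as an exponent of the corresponding prime:
  2^2 = 4
  3^4 = 81
Product = 4 * 81 = 324

324


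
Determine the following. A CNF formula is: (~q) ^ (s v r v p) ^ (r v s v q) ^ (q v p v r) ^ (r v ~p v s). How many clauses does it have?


A CNF formula is a conjunction of clauses.
Clauses are separated by ^.
Counting the conjuncts: 5 clauses.

5


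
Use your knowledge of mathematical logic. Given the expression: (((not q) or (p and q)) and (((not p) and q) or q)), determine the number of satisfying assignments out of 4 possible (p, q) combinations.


Check all 4 assignments:
p=0, q=0: 0
p=0, q=1: 0
p=1, q=0: 0
p=1, q=1: 1
Count of True = 1

1


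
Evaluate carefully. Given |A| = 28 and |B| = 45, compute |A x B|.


The Cartesian product A x B contains all ordered pairs (a, b).
|A x B| = |A| * |B| = 28 * 45 = 1260

1260


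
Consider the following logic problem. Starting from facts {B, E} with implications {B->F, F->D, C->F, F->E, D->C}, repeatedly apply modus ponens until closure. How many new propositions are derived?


Initial facts: {B, E}
Apply modus ponens to closure:
  B and B->F  =>  F
  F and F->D  =>  D
  D and D->C  =>  C
Final known: {B, C, D, E, F}
New propositions: {C, D, F}
Count = 3

3


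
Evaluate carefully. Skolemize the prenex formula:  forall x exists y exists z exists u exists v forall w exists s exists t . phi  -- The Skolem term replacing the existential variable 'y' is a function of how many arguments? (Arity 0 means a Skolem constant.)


Quantifier prefix: forall x exists y exists z exists u exists v forall w exists s exists t
'y' is existentially quantified at position 2.
Universal variables preceding it: x
Skolem function arity = 1

1


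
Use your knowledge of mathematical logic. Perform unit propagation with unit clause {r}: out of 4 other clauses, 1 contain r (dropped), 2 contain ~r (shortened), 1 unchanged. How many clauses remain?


Satisfied (removed): 1
Shortened (remain): 2
Unchanged (remain): 1
Remaining = 2 + 1 = 3

3


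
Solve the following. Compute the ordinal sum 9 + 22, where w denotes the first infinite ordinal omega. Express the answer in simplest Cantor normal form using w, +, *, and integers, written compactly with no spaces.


Compute 9 + 22.
Ordinal + is associative but NOT commutative; for finite n>0, n + w = w but w + n stays w+n.
Both operands finite; ordinal + agrees with natural +: 9 + 22 = 31.
Result = 31

31


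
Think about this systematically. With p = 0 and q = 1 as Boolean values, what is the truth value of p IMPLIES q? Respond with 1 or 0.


p = 0, q = 1
Operation: p IMPLIES q
Evaluate: 0 IMPLIES 1 = 1

1


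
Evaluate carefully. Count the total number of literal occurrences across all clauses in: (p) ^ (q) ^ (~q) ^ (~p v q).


Counting literals in each clause:
Clause 1: 1 literal(s)
Clause 2: 1 literal(s)
Clause 3: 1 literal(s)
Clause 4: 2 literal(s)
Total = 5

5


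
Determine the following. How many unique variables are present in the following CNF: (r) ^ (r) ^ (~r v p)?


Identify each variable that appears in the formula.
Variables found: p, r
Count = 2

2


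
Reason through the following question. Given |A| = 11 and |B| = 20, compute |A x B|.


The Cartesian product A x B contains all ordered pairs (a, b).
|A x B| = |A| * |B| = 11 * 20 = 220

220


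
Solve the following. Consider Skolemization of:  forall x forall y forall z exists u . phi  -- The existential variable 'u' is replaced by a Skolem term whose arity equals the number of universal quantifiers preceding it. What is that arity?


Quantifier prefix: forall x forall y forall z exists u
'u' is existentially quantified at position 4.
Universal variables preceding it: x, y, z
Skolem function arity = 3

3


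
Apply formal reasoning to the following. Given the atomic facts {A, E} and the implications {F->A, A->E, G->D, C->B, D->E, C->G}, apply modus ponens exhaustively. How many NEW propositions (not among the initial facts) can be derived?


Initial facts: {A, E}
Apply modus ponens to closure:
  (no implication fires)
Final known: {A, E}
New propositions: {(none)}
Count = 0

0


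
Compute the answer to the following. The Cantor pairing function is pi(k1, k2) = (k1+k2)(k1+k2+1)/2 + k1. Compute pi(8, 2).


k1 + k2 = 10
(k1+k2)(k1+k2+1)/2 = 10 * 11 / 2 = 55
pi = 55 + 8 = 63

63


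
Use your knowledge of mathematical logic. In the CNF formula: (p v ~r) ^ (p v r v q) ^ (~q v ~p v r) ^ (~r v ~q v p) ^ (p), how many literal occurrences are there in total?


Counting literals in each clause:
Clause 1: 2 literal(s)
Clause 2: 3 literal(s)
Clause 3: 3 literal(s)
Clause 4: 3 literal(s)
Clause 5: 1 literal(s)
Total = 12

12


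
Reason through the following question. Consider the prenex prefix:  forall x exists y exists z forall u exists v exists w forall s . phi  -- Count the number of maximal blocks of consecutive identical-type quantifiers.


Quantifier-type sequence: A E E A E E A  (A=forall, E=exists)
Group into maximal same-type runs:
  Ax1 | Ex2 | Ax1 | Ex2 | Ax1
Number of blocks = 5

5


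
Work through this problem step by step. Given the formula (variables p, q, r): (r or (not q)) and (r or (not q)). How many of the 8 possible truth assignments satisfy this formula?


Evaluate all 8 assignments for p, q, r:
p=0, q=0, r=0: 1
p=0, q=0, r=1: 1
p=0, q=1, r=0: 0
p=0, q=1, r=1: 1
p=1, q=0, r=0: 1
p=1, q=0, r=1: 1
p=1, q=1, r=0: 0
p=1, q=1, r=1: 1
Satisfying count = 6

6


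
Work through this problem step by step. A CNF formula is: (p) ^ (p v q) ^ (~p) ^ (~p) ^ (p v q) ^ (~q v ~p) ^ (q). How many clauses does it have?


A CNF formula is a conjunction of clauses.
Clauses are separated by ^.
Counting the conjuncts: 7 clauses.

7


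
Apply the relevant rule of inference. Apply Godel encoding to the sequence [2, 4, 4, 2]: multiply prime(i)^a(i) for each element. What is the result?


Encode each element as an exponent of the corresponding prime:
  2^2 = 4
  3^4 = 81
  5^4 = 625
  7^2 = 49
Product = 4 * 81 * 625 * 49 = 9922500

9922500


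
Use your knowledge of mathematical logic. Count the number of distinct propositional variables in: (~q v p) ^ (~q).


Identify each variable that appears in the formula.
Variables found: p, q
Count = 2

2


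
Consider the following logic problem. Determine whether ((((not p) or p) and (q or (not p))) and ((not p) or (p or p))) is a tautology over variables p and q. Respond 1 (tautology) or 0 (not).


Check all 4 assignments:
p=0, q=0: 1
p=0, q=1: 1
p=1, q=0: 0
p=1, q=1: 1
Satisfying count = 3/4.
Tautology iff count = 4: no.

0


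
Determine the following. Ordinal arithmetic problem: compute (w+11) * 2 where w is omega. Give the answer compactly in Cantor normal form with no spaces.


Compute (w+11) * 2.
Ordinal * is associative and left-distributive over +, but NOT commutative; for finite n>1, n*w = w but w*n stays w*n.
(w+11) * 2 = (w+11) repeated 2 times. Each intermediate +11 is absorbed by the following w; only the last survives: w*2+11.
Result = w*2+11

w*2+11


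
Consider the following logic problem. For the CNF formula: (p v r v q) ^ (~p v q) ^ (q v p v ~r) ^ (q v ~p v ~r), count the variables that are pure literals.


Check each variable for pure literal status:
p: mixed (not pure)
q: pure positive
r: mixed (not pure)
Pure literal count = 1

1


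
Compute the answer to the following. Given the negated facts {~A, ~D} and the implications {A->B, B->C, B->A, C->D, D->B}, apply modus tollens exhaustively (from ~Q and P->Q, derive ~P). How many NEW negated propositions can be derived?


Initial negated facts: {~A, ~D}
Apply modus tollens to closure:
  ~A and B->A  =>  ~B
  ~D and C->D  =>  ~C
Final negated: {~A, ~B, ~C, ~D}
New negations: {~B, ~C}
Count = 2

2


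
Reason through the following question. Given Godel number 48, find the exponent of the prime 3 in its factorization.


Factorize 48 by dividing by 3 repeatedly.
Division steps: 3 divides 48 exactly 1 time(s).
Exponent of 3 = 1

1


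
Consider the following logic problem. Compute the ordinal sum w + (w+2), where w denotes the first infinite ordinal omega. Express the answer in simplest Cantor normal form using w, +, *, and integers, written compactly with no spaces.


Compute w + (w+2).
Ordinal + is associative but NOT commutative; for finite n>0, n + w = w but w + n stays w+n.
w + (w+2) = (w+w) + 2 = w*2+2.
Result = w*2+2

w*2+2


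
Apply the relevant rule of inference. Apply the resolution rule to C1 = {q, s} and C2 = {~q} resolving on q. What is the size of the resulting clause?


Remove q from C1 and ~q from C2.
C1 remainder: {s}
C2 remainder: {}
Union (resolvent): {s}
Resolvent has 1 literal(s).

1


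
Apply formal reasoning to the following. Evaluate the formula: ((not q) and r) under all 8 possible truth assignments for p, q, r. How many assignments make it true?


Check all 8 assignments:
p=0, q=0, r=0: 0
p=0, q=0, r=1: 1
p=0, q=1, r=0: 0
p=0, q=1, r=1: 0
p=1, q=0, r=0: 0
p=1, q=0, r=1: 1
p=1, q=1, r=0: 0
p=1, q=1, r=1: 0
Count of True = 2

2


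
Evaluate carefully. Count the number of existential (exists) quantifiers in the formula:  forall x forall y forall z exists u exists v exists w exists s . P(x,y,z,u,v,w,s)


Quantifier prefix: forall x forall y forall z exists u exists v exists w exists s
Mark each quantifier type:
  U U U E E E E
Universal count = 3, Existential count = 4
Asked for existential (exists) quantifiers: 4

4


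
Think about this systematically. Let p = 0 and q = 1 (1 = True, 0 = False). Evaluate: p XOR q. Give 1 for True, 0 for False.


p = 0, q = 1
Operation: p XOR q
Evaluate: 0 XOR 1 = 1

1


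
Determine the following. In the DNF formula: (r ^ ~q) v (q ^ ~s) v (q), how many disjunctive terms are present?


A DNF formula is a disjunction of terms (conjunctions).
Terms are separated by v.
Counting the disjuncts: 3 terms.

3


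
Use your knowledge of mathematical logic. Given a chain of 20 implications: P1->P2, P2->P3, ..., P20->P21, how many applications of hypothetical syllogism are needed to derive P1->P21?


With 20 implications in a chain connecting 21 propositions:
P1->P2, P2->P3, ..., P20->P21
Steps needed = (number of implications) - 1 = 20 - 1 = 19

19


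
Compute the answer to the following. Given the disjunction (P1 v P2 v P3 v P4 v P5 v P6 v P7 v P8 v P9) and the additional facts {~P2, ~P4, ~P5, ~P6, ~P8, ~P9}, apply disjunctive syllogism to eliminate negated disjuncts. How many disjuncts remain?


Original disjuncts (9): P1, P2, P3, P4, P5, P6, P7, P8, P9
Negated (eliminate): ~P2, ~P4, ~P5, ~P6, ~P8, ~P9
Remaining disjuncts: P1, P3, P7
Count = 9 - 6 = 3

3


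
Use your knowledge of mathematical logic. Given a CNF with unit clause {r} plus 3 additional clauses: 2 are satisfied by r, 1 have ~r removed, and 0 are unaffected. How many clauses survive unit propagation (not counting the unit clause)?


Satisfied (removed): 2
Shortened (remain): 1
Unchanged (remain): 0
Remaining = 1 + 0 = 1

1


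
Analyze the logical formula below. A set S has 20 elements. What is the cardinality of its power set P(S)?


The power set of a set with n elements has 2^n elements.
|P(S)| = 2^20 = 1048576

1048576


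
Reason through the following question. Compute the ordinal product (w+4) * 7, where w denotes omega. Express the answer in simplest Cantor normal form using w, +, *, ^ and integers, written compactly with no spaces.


Compute (w+4) * 7.
Ordinal * is associative and left-distributive over +, but NOT commutative; for finite n>1, n*w = w but w*n stays w*n.
(w+4) * 7 = (w+4) repeated 7 times. Each intermediate +4 is absorbed by the following w; only the last survives: w*7+4.
Result = w*7+4

w*7+4


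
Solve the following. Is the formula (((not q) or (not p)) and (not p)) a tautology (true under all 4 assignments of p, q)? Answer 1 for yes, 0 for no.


Check all 4 assignments:
p=0, q=0: 1
p=0, q=1: 1
p=1, q=0: 0
p=1, q=1: 0
Satisfying count = 2/4.
Tautology iff count = 4: no.

0


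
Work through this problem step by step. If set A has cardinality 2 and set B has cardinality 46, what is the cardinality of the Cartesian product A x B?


The Cartesian product A x B contains all ordered pairs (a, b).
|A x B| = |A| * |B| = 2 * 46 = 92

92


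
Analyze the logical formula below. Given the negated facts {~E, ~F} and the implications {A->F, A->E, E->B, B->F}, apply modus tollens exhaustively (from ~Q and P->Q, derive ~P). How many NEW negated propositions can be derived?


Initial negated facts: {~E, ~F}
Apply modus tollens to closure:
  ~F and A->F  =>  ~A
  ~F and B->F  =>  ~B
Final negated: {~A, ~B, ~E, ~F}
New negations: {~A, ~B}
Count = 2

2


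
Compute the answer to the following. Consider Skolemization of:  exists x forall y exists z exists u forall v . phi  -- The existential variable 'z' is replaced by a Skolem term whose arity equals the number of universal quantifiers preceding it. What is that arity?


Quantifier prefix: exists x forall y exists z exists u forall v
'z' is existentially quantified at position 3.
Universal variables preceding it: y
Skolem function arity = 1

1


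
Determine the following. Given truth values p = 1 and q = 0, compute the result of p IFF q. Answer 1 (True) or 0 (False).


p = 1, q = 0
Operation: p IFF q
Evaluate: 1 IFF 0 = 0

0


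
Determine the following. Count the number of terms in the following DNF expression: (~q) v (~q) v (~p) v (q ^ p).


A DNF formula is a disjunction of terms (conjunctions).
Terms are separated by v.
Counting the disjuncts: 4 terms.

4


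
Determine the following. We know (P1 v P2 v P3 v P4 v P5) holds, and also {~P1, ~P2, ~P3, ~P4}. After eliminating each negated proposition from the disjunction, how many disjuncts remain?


Original disjuncts (5): P1, P2, P3, P4, P5
Negated (eliminate): ~P1, ~P2, ~P3, ~P4
Remaining disjuncts: P5
Count = 5 - 4 = 1

1


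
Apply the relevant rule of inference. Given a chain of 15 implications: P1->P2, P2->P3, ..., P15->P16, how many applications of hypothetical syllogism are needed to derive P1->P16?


With 15 implications in a chain connecting 16 propositions:
P1->P2, P2->P3, ..., P15->P16
Steps needed = (number of implications) - 1 = 15 - 1 = 14

14


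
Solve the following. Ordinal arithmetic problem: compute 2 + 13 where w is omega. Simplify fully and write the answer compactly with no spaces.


Compute 2 + 13.
Ordinal + is associative but NOT commutative; for finite n>0, n + w = w but w + n stays w+n.
Both operands finite; ordinal + agrees with natural +: 2 + 13 = 15.
Result = 15

15


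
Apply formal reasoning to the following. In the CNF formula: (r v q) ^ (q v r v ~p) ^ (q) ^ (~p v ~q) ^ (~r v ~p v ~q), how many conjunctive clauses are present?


A CNF formula is a conjunction of clauses.
Clauses are separated by ^.
Counting the conjuncts: 5 clauses.

5


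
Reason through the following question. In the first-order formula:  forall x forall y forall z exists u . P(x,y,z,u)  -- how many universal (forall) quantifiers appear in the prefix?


Quantifier prefix: forall x forall y forall z exists u
Mark each quantifier type:
  U U U E
Universal count = 3, Existential count = 1
Asked for universal (forall) quantifiers: 3

3


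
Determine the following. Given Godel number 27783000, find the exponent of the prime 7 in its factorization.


Factorize 27783000 by dividing by 7 repeatedly.
Division steps: 7 divides 27783000 exactly 3 time(s).
Exponent of 7 = 3

3


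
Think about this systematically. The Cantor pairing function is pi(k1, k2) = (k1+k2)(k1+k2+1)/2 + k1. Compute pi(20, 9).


k1 + k2 = 29
(k1+k2)(k1+k2+1)/2 = 29 * 30 / 2 = 435
pi = 435 + 20 = 455

455


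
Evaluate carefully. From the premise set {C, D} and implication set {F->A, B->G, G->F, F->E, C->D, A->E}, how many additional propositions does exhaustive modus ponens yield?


Initial facts: {C, D}
Apply modus ponens to closure:
  (no implication fires)
Final known: {C, D}
New propositions: {(none)}
Count = 0

0


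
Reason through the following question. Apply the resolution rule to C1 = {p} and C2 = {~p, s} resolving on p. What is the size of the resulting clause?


Remove p from C1 and ~p from C2.
C1 remainder: {}
C2 remainder: {s}
Union (resolvent): {s}
Resolvent has 1 literal(s).

1


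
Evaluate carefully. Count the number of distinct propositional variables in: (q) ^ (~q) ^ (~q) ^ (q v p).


Identify each variable that appears in the formula.
Variables found: p, q
Count = 2

2


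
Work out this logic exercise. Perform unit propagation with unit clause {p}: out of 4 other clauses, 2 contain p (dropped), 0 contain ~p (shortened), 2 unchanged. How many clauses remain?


Satisfied (removed): 2
Shortened (remain): 0
Unchanged (remain): 2
Remaining = 0 + 2 = 2

2


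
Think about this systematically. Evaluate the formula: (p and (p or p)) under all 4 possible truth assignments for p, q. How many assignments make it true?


Check all 4 assignments:
p=0, q=0: 0
p=0, q=1: 0
p=1, q=0: 1
p=1, q=1: 1
Count of True = 2

2


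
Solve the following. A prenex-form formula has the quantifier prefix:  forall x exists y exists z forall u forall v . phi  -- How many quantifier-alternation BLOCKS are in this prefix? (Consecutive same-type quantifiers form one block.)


Quantifier-type sequence: A E E A A  (A=forall, E=exists)
Group into maximal same-type runs:
  Ax1 | Ex2 | Ax2
Number of blocks = 3

3


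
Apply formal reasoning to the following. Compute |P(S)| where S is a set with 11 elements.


The power set of a set with n elements has 2^n elements.
|P(S)| = 2^11 = 2048

2048


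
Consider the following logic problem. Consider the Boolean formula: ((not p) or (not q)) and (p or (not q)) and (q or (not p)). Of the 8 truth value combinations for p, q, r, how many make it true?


Evaluate all 8 assignments for p, q, r:
p=0, q=0, r=0: 1
p=0, q=0, r=1: 1
p=0, q=1, r=0: 0
p=0, q=1, r=1: 0
p=1, q=0, r=0: 0
p=1, q=0, r=1: 0
p=1, q=1, r=0: 0
p=1, q=1, r=1: 0
Satisfying count = 2

2


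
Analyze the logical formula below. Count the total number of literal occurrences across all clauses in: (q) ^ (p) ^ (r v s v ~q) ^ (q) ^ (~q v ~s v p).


Counting literals in each clause:
Clause 1: 1 literal(s)
Clause 2: 1 literal(s)
Clause 3: 3 literal(s)
Clause 4: 1 literal(s)
Clause 5: 3 literal(s)
Total = 9

9


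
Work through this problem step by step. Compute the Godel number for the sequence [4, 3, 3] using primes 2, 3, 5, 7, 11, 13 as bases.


Encode each element as an exponent of the corresponding prime:
  2^4 = 16
  3^3 = 27
  5^3 = 125
Product = 16 * 27 * 125 = 54000

54000


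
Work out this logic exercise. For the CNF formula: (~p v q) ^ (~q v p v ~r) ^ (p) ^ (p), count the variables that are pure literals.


Check each variable for pure literal status:
p: mixed (not pure)
q: mixed (not pure)
r: pure negative
Pure literal count = 1

1


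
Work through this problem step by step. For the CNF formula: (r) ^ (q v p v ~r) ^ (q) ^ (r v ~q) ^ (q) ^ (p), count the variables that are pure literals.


Check each variable for pure literal status:
p: pure positive
q: mixed (not pure)
r: mixed (not pure)
Pure literal count = 1

1


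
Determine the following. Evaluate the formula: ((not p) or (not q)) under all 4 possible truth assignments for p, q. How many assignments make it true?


Check all 4 assignments:
p=0, q=0: 1
p=0, q=1: 1
p=1, q=0: 1
p=1, q=1: 0
Count of True = 3

3


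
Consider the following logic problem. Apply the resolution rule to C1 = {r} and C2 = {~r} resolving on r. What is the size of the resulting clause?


Remove r from C1 and ~r from C2.
C1 remainder: {}
C2 remainder: {}
Union (resolvent): {} (empty clause)
Resolvent has 0 literal(s).

0


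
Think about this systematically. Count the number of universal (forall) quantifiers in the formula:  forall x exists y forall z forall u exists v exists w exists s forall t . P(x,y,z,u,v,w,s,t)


Quantifier prefix: forall x exists y forall z forall u exists v exists w exists s forall t
Mark each quantifier type:
  U E U U E E E U
Universal count = 4, Existential count = 4
Asked for universal (forall) quantifiers: 4

4


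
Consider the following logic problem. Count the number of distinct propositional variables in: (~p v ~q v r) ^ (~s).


Identify each variable that appears in the formula.
Variables found: p, q, r, s
Count = 4

4


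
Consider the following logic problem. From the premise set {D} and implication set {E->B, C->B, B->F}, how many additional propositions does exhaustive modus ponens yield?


Initial facts: {D}
Apply modus ponens to closure:
  (no implication fires)
Final known: {D}
New propositions: {(none)}
Count = 0

0


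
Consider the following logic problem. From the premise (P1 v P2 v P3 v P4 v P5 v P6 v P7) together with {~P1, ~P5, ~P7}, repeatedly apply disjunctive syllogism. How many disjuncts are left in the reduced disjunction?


Original disjuncts (7): P1, P2, P3, P4, P5, P6, P7
Negated (eliminate): ~P1, ~P5, ~P7
Remaining disjuncts: P2, P3, P4, P6
Count = 7 - 3 = 4

4


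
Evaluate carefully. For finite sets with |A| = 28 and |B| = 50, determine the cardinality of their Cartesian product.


The Cartesian product A x B contains all ordered pairs (a, b).
|A x B| = |A| * |B| = 28 * 50 = 1400

1400


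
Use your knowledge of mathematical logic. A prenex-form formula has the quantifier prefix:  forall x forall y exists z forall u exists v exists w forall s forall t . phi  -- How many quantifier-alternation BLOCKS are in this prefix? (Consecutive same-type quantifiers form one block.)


Quantifier-type sequence: A A E A E E A A  (A=forall, E=exists)
Group into maximal same-type runs:
  Ax2 | Ex1 | Ax1 | Ex2 | Ax2
Number of blocks = 5

5


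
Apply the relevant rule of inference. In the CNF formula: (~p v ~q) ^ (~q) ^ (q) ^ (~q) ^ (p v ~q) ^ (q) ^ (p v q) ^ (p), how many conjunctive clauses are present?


A CNF formula is a conjunction of clauses.
Clauses are separated by ^.
Counting the conjuncts: 8 clauses.

8


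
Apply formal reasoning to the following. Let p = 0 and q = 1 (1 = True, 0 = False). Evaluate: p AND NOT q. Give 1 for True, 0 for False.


p = 0, q = 1
Operation: p AND NOT q
Evaluate: 0 AND NOT 1 = 0

0


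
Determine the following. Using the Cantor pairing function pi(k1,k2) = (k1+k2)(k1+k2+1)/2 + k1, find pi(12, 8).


k1 + k2 = 20
(k1+k2)(k1+k2+1)/2 = 20 * 21 / 2 = 210
pi = 210 + 12 = 222

222


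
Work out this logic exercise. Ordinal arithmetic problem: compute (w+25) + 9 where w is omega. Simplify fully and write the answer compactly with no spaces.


Compute (w+25) + 9.
Ordinal + is associative but NOT commutative; for finite n>0, n + w = w but w + n stays w+n.
By associativity: (w+25) + 9 = w + (25+9) = w+34.
Result = w+34

w+34


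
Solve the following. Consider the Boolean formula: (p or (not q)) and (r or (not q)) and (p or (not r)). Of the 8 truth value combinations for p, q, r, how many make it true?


Evaluate all 8 assignments for p, q, r:
p=0, q=0, r=0: 1
p=0, q=0, r=1: 0
p=0, q=1, r=0: 0
p=0, q=1, r=1: 0
p=1, q=0, r=0: 1
p=1, q=0, r=1: 1
p=1, q=1, r=0: 0
p=1, q=1, r=1: 1
Satisfying count = 4

4


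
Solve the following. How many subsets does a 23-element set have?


The power set of a set with n elements has 2^n elements.
|P(S)| = 2^23 = 8388608

8388608


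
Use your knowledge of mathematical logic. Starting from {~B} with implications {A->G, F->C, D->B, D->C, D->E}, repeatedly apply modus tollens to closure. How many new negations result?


Initial negated facts: {~B}
Apply modus tollens to closure:
  ~B and D->B  =>  ~D
Final negated: {~B, ~D}
New negations: {~D}
Count = 1

1


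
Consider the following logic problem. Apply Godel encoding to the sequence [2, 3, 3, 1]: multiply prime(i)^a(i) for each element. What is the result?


Encode each element as an exponent of the corresponding prime:
  2^2 = 4
  3^3 = 27
  5^3 = 125
  7^1 = 7
Product = 4 * 27 * 125 * 7 = 94500

94500


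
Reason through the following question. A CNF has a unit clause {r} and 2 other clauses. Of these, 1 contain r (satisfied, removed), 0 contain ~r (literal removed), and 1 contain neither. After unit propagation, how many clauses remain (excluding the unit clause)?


Satisfied (removed): 1
Shortened (remain): 0
Unchanged (remain): 1
Remaining = 0 + 1 = 1

1


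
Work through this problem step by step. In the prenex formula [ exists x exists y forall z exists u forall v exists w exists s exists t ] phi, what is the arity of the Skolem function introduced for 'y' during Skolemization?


Quantifier prefix: exists x exists y forall z exists u forall v exists w exists s exists t
'y' is existentially quantified at position 2.
No universal quantifiers precede it.
Skolem function arity = 0 (a Skolem constant)

0


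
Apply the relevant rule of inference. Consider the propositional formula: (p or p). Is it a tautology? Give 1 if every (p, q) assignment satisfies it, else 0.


Check all 4 assignments:
p=0, q=0: 0
p=0, q=1: 0
p=1, q=0: 1
p=1, q=1: 1
Satisfying count = 2/4.
Tautology iff count = 4: no.

0


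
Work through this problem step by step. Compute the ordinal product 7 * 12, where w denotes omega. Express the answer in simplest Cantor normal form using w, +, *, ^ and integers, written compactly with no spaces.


Compute 7 * 12.
Ordinal * is associative and left-distributive over +, but NOT commutative; for finite n>1, n*w = w but w*n stays w*n.
Both finite; ordinal * agrees with natural *: 7 * 12 = 84.
Result = 84

84


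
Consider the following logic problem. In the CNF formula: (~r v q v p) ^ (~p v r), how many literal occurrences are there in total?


Counting literals in each clause:
Clause 1: 3 literal(s)
Clause 2: 2 literal(s)
Total = 5

5


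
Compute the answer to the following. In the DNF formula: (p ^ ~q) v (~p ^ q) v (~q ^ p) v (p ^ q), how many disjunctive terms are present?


A DNF formula is a disjunction of terms (conjunctions).
Terms are separated by v.
Counting the disjuncts: 4 terms.

4


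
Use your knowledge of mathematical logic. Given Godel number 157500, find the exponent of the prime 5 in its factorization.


Factorize 157500 by dividing by 5 repeatedly.
Division steps: 5 divides 157500 exactly 4 time(s).
Exponent of 5 = 4

4


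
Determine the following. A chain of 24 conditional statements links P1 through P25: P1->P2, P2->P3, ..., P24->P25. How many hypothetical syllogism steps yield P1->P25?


With 24 implications in a chain connecting 25 propositions:
P1->P2, P2->P3, ..., P24->P25
Steps needed = (number of implications) - 1 = 24 - 1 = 23

23


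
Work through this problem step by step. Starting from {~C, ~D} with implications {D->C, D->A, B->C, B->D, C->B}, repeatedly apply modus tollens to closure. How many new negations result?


Initial negated facts: {~C, ~D}
Apply modus tollens to closure:
  ~C and B->C  =>  ~B
Final negated: {~B, ~C, ~D}
New negations: {~B}
Count = 1

1


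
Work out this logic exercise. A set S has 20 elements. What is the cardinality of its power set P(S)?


The power set of a set with n elements has 2^n elements.
|P(S)| = 2^20 = 1048576

1048576


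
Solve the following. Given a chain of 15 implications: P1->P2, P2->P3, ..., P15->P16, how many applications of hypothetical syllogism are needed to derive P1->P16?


With 15 implications in a chain connecting 16 propositions:
P1->P2, P2->P3, ..., P15->P16
Steps needed = (number of implications) - 1 = 15 - 1 = 14

14
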